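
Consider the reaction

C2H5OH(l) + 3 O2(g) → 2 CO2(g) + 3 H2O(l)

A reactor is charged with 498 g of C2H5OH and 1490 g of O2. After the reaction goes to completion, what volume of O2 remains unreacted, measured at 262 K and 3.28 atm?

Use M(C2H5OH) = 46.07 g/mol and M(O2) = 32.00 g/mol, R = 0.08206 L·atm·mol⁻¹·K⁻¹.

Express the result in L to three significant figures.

92.6 L

n(C2H5OH) = 498 / 46.07 = 10.81 mol
n(O2) = 1490 / 32.00 = 46.56 mol
For 10.81 mol C2H5OH, stoichiometry requires (3/1) × 10.81 = 32.43 mol O2; 46.56 mol is available, so C2H5OH is limiting.
n(O2) consumed = (3/1) × 10.81 = 32.43 mol; remaining = 46.56 − 32.43 = 14.13 mol
V(O2) = nRT/P = 14.13 × 0.08206 × 262 / 3.28 = 92.62 L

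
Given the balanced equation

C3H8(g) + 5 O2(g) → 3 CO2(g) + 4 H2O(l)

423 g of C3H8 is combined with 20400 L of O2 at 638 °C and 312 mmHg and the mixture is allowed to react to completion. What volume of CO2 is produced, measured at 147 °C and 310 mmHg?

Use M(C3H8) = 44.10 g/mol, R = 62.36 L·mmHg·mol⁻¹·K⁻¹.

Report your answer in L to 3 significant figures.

n(C3H8) = 423 / 44.10 = 9.592 mol
n(O2) = PV/RT = (312 × 20400) / (62.36 × 911.15) = 112.0 mol
For 9.592 mol C3H8, stoichiometry requires (5/1) × 9.592 = 47.96 mol O2; 112.0 mol is available, so C3H8 is limiting.
n(CO2) = (3/1) × 9.592 = 28.78 mol
V(CO2) = nRT/P = 28.78 × 62.36 × 420.15 / 310 = 2432 L

2430 L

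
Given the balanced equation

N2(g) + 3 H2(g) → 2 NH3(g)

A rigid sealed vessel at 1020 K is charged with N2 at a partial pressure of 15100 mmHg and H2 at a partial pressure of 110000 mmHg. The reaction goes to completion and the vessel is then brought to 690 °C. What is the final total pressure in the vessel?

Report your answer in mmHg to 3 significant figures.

Because the vessel is rigid and T is held at 1020 K, work the stoichiometry in partial pressures (P_i = n_iRT/V).
P(H2) required for 15100 mmHg of N2 = (3/1) × 15100 = 45300 mmHg; available 110000 mmHg, so N2 is limiting.
P(H2) remaining = 110000 − (3/1) × 15100 = 64700 mmHg
P(gaseous products) = (2)/1 × 15100 = 30200 mmHg
P_total at 1020 K = 64700 + 30200 = 94900 mmHg
Scaling to 690 °C: P = 94900 × 963.15/1020 = 89610 mmHg

89600 mmHg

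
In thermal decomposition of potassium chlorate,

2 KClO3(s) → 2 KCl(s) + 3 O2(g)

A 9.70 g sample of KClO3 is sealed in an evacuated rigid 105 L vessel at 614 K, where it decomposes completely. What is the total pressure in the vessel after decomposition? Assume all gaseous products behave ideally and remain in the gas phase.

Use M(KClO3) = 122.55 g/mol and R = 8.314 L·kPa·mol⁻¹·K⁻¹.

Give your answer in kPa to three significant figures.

5.77 kPa

n(KClO3) = 9.70 / 122.55 = 0.07915 mol
n(gas produced) = (3/2) × 0.07915 = 0.1187 mol
P = nRT/V = 0.1187 × 8.314 × 614 / 105 = 5.771 kPa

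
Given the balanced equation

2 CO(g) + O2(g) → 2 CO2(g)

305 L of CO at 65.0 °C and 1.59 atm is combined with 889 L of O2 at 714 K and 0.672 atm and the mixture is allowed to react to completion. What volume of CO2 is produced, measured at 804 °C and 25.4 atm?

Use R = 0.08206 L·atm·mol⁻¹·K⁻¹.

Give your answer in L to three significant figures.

n(CO) = PV/RT = (1.59 × 305) / (0.08206 × 338.15) = 17.48 mol
n(O2) = PV/RT = (0.672 × 889) / (0.08206 × 714) = 10.20 mol
For 17.48 mol CO, stoichiometry requires (1/2) × 17.48 = 8.740 mol O2; 10.20 mol is available, so CO is limiting.
n(CO2) = (2/2) × 17.48 = 17.48 mol
V(CO2) = nRT/P = 17.48 × 0.08206 × 1077.15 / 25.4 = 60.83 L

60.8 L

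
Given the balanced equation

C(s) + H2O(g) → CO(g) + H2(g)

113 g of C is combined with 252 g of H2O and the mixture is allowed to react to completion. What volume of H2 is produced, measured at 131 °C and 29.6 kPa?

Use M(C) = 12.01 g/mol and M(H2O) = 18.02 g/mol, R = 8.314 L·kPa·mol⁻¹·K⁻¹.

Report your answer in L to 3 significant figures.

n(C) = 113 / 12.01 = 9.409 mol
n(H2O) = 252 / 18.02 = 13.98 mol
For 9.409 mol C, stoichiometry requires (1/1) × 9.409 = 9.409 mol H2O; 13.98 mol is available, so C is limiting.
n(H2) = (1/1) × 9.409 = 9.409 mol
V(H2) = nRT/P = 9.409 × 8.314 × 404.15 / 29.6 = 1068 L

1070 L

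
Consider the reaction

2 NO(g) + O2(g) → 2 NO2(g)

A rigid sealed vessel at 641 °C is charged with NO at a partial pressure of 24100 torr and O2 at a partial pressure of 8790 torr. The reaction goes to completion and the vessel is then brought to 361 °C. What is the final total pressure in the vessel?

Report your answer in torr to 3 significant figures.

16700 torr

Because the vessel is rigid and T is held at 641 °C, work the stoichiometry in partial pressures (P_i = n_iRT/V).
P(O2) required for 24100 torr of NO = (1/2) × 24100 = 12050 torr; available 8790 torr, so O2 is limiting.
P(NO) remaining = 24100 − (2/1) × 8790 = 6520 torr
P(gaseous products) = (2)/1 × 8790 = 17580 torr
P_total at 641 °C = 6520 + 17580 = 24100 torr
Scaling to 361 °C: P = 24100 × 634.15/914.15 = 16720 torr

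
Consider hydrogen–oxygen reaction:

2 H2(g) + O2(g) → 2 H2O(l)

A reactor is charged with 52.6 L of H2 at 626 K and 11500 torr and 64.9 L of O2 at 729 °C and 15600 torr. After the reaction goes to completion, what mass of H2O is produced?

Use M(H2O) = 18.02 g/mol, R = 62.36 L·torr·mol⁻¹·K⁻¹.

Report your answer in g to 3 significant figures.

279 g

n(H2) = PV/RT = (11500 × 52.6) / (62.36 × 626) = 15.50 mol
n(O2) = PV/RT = (15600 × 64.9) / (62.36 × 1002.15) = 16.20 mol
For 15.50 mol H2, stoichiometry requires (1/2) × 15.50 = 7.750 mol O2; 16.20 mol is available, so H2 is limiting.
n(H2O) = (2/2) × 15.50 = 15.50 mol
m(H2O) = 15.50 × 18.02 = 279.3 g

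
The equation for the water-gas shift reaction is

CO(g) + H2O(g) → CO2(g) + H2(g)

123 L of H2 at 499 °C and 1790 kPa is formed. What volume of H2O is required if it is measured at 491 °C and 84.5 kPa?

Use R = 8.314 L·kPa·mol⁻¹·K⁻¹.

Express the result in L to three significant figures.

n(H2) = PV/RT = (1790 × 123) / (8.314 × 772.15) = 34.30 mol
n(H2O) = (1/1) × 34.30 = 34.30 mol
V = nRT/P = 34.30 × 8.314 × 764.15 / 84.5 = 2579 L

2580 L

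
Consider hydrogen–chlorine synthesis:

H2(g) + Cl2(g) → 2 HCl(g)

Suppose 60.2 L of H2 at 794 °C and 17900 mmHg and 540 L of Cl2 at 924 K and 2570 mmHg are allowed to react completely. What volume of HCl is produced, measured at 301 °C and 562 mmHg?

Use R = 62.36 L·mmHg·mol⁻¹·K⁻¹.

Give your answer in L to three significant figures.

n(H2) = PV/RT = (17900 × 60.2) / (62.36 × 1067.15) = 16.19 mol
n(Cl2) = PV/RT = (2570 × 540) / (62.36 × 924) = 24.09 mol
For 16.19 mol H2, stoichiometry requires (1/1) × 16.19 = 16.19 mol Cl2; 24.09 mol is available, so H2 is limiting.
n(HCl) = (2/1) × 16.19 = 32.38 mol
V(HCl) = nRT/P = 32.38 × 62.36 × 574.15 / 562 = 2063 L

2060 L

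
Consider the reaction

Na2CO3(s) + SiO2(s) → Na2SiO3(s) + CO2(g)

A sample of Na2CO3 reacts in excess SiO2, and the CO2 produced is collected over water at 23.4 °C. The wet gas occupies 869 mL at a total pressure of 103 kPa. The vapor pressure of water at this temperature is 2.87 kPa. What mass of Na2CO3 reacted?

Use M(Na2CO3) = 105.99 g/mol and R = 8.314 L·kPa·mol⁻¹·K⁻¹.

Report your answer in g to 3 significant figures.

3.74 g

P(CO2) = 103 − 2.87 = 100.1 kPa
n(CO2) = PV/RT = (100.1 × 0.8690) / (8.314 × 296.55) = 0.03528 mol
n(Na2CO3) = (1/1) × 0.03528 = 0.03528 mol
m(Na2CO3) = 0.03528 × 105.99 = 3.739 g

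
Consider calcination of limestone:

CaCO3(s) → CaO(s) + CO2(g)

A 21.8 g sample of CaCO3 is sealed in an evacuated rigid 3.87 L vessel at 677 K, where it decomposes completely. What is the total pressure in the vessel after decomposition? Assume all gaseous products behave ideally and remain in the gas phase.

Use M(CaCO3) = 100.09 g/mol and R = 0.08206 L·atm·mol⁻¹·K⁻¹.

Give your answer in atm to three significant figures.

3.13 atm

n(CaCO3) = 21.8 / 100.09 = 0.2178 mol
n(gas produced) = (1/1) × 0.2178 = 0.2178 mol
P = nRT/V = 0.2178 × 0.08206 × 677 / 3.87 = 3.127 atm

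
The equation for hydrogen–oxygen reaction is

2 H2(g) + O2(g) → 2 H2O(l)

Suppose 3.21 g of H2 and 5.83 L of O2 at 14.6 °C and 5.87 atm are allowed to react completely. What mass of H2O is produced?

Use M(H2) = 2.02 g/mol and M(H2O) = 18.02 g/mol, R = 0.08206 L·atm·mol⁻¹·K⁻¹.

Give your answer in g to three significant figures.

n(H2) = 3.21 / 2.02 = 1.589 mol
n(O2) = PV/RT = (5.87 × 5.83) / (0.08206 × 287.75) = 1.449 mol
For 1.589 mol H2, stoichiometry requires (1/2) × 1.589 = 0.7945 mol O2; 1.449 mol is available, so H2 is limiting.
n(H2O) = (2/2) × 1.589 = 1.589 mol
m(H2O) = 1.589 × 18.02 = 28.63 g

28.6 g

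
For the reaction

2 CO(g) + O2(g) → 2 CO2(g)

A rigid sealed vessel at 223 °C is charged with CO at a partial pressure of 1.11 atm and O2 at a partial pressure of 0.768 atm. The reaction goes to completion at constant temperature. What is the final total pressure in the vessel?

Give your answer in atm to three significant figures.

1.32 atm

Because the vessel is rigid and T is held at 223 °C, work the stoichiometry in partial pressures (P_i = n_iRT/V).
P(O2) required for 1.11 atm of CO = (1/2) × 1.11 = 0.5550 atm; available 0.768 atm, so CO is limiting.
P(O2) remaining = 0.768 − (1/2) × 1.11 = 0.2130 atm
P(gaseous products) = (2)/2 × 1.11 = 1.110 atm
P_total at 223 °C = 0.2130 + 1.110 = 1.323 atm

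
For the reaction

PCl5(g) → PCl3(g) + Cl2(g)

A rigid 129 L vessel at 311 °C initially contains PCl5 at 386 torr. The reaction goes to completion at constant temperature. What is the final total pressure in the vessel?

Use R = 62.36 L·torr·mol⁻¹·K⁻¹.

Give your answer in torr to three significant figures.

772 torr

At constant T and V, P ∝ n(gas): 1 mol gas → 2 mol gas.
P_final = (2/1) × 386 = 772.0 torr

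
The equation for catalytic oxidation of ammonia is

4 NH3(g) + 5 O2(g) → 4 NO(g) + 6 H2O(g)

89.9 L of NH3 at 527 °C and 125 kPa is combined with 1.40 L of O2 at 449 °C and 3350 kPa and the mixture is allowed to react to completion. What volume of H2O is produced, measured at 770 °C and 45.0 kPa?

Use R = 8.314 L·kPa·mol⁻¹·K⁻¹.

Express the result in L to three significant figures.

n(NH3) = PV/RT = (125 × 89.9) / (8.314 × 800.15) = 1.689 mol
n(O2) = PV/RT = (3350 × 1.40) / (8.314 × 722.15) = 0.7812 mol
For 1.689 mol NH3, stoichiometry requires (5/4) × 1.689 = 2.111 mol O2; 0.7812 mol is available, so O2 is limiting.
n(H2O) = (6/5) × 0.7812 = 0.9374 mol
V(H2O) = nRT/P = 0.9374 × 8.314 × 1043.15 / 45.0 = 180.7 L

181 L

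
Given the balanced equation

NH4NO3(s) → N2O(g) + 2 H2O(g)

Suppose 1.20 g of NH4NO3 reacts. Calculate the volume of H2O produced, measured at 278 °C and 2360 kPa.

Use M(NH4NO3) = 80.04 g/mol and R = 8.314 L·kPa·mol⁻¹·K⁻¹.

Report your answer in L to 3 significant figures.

0.0582 L

n(NH4NO3) = 1.200 / 80.04 = 0.01499 mol
n(H2O) = (2/1) × 0.01499 = 0.02998 mol
V = nRT/P = 0.02998 × 8.314 × 551.15 / 2360 = 0.05821 L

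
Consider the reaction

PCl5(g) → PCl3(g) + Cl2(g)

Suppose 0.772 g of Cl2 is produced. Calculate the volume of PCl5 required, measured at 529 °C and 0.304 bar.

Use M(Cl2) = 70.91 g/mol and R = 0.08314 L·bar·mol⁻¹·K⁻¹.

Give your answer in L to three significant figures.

2.39 L

n(Cl2) = 0.7720 / 70.91 = 0.01089 mol
n(PCl5) = (1/1) × 0.01089 = 0.01089 mol
V = nRT/P = 0.01089 × 0.08314 × 802.15 / 0.304 = 2.389 L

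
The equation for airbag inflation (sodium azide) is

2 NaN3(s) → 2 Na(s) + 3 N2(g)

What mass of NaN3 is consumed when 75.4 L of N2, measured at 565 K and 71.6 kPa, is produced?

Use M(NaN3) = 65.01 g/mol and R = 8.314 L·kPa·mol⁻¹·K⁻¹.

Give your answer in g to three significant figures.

n(N2) = PV/RT = (71.6 × 75.4) / (8.314 × 565) = 1.149 mol
n(NaN3) = (2/3) × 1.149 = 0.7660 mol
m(NaN3) = 0.7660 × 65.01 = 49.80 g

49.8 g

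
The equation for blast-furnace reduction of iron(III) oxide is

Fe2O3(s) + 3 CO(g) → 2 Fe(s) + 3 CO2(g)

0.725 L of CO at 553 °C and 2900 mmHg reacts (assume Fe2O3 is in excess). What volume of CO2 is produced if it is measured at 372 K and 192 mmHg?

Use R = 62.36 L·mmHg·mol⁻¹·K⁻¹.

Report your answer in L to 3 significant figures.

4.93 L

n(CO) = PV/RT = (2900 × 0.725) / (62.36 × 826.15) = 0.04081 mol
n(CO2) = (3/3) × 0.04081 = 0.04081 mol
V = nRT/P = 0.04081 × 62.36 × 372 / 192 = 4.931 L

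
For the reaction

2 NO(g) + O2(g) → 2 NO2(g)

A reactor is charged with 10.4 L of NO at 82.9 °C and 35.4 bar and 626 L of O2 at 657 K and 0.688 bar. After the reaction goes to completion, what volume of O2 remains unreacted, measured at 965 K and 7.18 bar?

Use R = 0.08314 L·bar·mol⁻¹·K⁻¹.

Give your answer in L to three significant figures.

18.6 L

n(NO) = PV/RT = (35.4 × 10.4) / (0.08314 × 356.05) = 12.44 mol
n(O2) = PV/RT = (0.688 × 626) / (0.08314 × 657) = 7.885 mol
For 12.44 mol NO, stoichiometry requires (1/2) × 12.44 = 6.220 mol O2; 7.885 mol is available, so NO is limiting.
n(O2) consumed = (1/2) × 12.44 = 6.220 mol; remaining = 7.885 − 6.220 = 1.665 mol
V(O2) = nRT/P = 1.665 × 0.08314 × 965 / 7.18 = 18.60 L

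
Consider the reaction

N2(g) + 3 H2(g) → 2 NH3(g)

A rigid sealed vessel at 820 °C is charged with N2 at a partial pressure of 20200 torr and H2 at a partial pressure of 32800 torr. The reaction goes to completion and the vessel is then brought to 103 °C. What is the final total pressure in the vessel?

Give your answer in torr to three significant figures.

10700 torr

At constant V, partial pressures at 820 °C are proportional to moles, so apply stoichiometry directly to pressures.
P(H2) required for 20200 torr of N2 = (3/1) × 20200 = 60600 torr; available 32800 torr, so H2 is limiting.
P(N2) remaining = 20200 − (1/3) × 32800 = 9267 torr
P(gaseous products) = (2)/3 × 32800 = 21870 torr
P_total at 820 °C = 9267 + 21870 = 31140 torr
Scaling to 103 °C: P = 31140 × 376.15/1093.15 = 10720 torr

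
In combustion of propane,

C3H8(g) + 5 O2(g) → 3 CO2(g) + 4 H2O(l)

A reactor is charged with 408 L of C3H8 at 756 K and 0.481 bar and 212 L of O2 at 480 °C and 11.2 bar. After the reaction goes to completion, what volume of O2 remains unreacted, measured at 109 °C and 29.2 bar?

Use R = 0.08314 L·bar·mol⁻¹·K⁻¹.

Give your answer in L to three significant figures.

24.3 L

n(C3H8) = PV/RT = (0.481 × 408) / (0.08314 × 756) = 3.122 mol
n(O2) = PV/RT = (11.2 × 212) / (0.08314 × 753.15) = 37.92 mol
For 3.122 mol C3H8, stoichiometry requires (5/1) × 3.122 = 15.61 mol O2; 37.92 mol is available, so C3H8 is limiting.
n(O2) consumed = (5/1) × 3.122 = 15.61 mol; remaining = 37.92 − 15.61 = 22.31 mol
V(O2) = nRT/P = 22.31 × 0.08314 × 382.15 / 29.2 = 24.28 L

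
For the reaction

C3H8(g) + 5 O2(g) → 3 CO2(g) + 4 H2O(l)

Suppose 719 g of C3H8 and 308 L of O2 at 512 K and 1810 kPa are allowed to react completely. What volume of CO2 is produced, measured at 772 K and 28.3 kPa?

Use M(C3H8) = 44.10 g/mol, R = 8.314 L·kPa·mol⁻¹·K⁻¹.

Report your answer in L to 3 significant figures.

n(C3H8) = 719 / 44.10 = 16.30 mol
n(O2) = PV/RT = (1810 × 308) / (8.314 × 512) = 131.0 mol
For 16.30 mol C3H8, stoichiometry requires (5/1) × 16.30 = 81.50 mol O2; 131.0 mol is available, so C3H8 is limiting.
n(CO2) = (3/1) × 16.30 = 48.90 mol
V(CO2) = nRT/P = 48.90 × 8.314 × 772 / 28.3 = 11090 L

11100 L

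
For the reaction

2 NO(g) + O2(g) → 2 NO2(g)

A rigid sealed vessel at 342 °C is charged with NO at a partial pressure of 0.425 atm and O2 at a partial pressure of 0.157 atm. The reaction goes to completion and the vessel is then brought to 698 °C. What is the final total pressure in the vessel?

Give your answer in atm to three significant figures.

0.671 atm

With V and T fixed, P_i ∝ n_i, so the mole ratios apply directly to partial pressures at 342 °C.
P(O2) required for 0.425 atm of NO = (1/2) × 0.425 = 0.2125 atm; available 0.157 atm, so O2 is limiting.
P(NO) remaining = 0.425 − (2/1) × 0.157 = 0.1110 atm
P(gaseous products) = (2)/1 × 0.157 = 0.3140 atm
P_total at 342 °C = 0.1110 + 0.3140 = 0.4250 atm
Scaling to 698 °C: P = 0.4250 × 971.15/615.15 = 0.6710 atm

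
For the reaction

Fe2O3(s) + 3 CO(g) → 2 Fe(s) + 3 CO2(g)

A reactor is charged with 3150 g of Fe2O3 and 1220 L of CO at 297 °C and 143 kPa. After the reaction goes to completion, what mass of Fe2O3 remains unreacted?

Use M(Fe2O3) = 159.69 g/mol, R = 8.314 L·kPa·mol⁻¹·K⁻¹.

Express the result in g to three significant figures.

n(Fe2O3) = 3150 / 159.69 = 19.73 mol
n(CO) = PV/RT = (143 × 1220) / (8.314 × 570.15) = 36.80 mol
For 19.73 mol Fe2O3, stoichiometry requires (3/1) × 19.73 = 59.19 mol CO; 36.80 mol is available, so CO is limiting.
n(Fe2O3) consumed = (1/3) × 36.80 = 12.27 mol; remaining = 19.73 − 12.27 = 7.460 mol
m(Fe2O3) = 7.460 × 159.69 = 1191 g

1190 g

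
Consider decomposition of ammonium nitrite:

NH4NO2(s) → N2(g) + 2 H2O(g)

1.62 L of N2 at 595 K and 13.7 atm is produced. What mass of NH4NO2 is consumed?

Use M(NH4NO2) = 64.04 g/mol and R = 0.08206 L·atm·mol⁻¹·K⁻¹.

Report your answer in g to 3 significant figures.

29.1 g

n(N2) = PV/RT = (13.7 × 1.62) / (0.08206 × 595) = 0.4546 mol
n(NH4NO2) = (1/1) × 0.4546 = 0.4546 mol
m(NH4NO2) = 0.4546 × 64.04 = 29.11 g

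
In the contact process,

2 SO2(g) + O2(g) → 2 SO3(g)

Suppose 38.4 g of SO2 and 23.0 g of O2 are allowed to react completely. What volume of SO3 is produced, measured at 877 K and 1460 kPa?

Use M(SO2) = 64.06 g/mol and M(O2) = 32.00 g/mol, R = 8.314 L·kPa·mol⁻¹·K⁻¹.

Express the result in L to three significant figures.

2.99 L

n(SO2) = 38.4 / 64.06 = 0.5994 mol
n(O2) = 23.0 / 32.00 = 0.7188 mol
For 0.5994 mol SO2, stoichiometry requires (1/2) × 0.5994 = 0.2997 mol O2; 0.7188 mol is available, so SO2 is limiting.
n(SO3) = (2/2) × 0.5994 = 0.5994 mol
V(SO3) = nRT/P = 0.5994 × 8.314 × 877 / 1460 = 2.993 L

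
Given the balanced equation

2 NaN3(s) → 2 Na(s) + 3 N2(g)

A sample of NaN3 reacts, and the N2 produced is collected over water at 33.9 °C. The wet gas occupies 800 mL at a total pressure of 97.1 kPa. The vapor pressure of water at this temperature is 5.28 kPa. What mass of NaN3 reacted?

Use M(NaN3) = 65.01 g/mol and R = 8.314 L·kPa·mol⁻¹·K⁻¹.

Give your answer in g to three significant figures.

1.25 g

P(N2) = 97.1 − 5.28 = 91.82 kPa
n(N2) = PV/RT = (91.82 × 0.8000) / (8.314 × 307.05) = 0.02877 mol
n(NaN3) = (2/3) × 0.02877 = 0.01918 mol
m(NaN3) = 0.01918 × 65.01 = 1.247 g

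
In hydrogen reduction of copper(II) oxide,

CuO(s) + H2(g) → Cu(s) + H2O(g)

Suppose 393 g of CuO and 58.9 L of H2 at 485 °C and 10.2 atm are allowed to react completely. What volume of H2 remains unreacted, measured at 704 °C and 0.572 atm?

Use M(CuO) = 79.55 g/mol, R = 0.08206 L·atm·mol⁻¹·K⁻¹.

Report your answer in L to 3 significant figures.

661 L

n(CuO) = 393 / 79.55 = 4.940 mol
n(H2) = PV/RT = (10.2 × 58.9) / (0.08206 × 758.15) = 9.657 mol
For 4.940 mol CuO, stoichiometry requires (1/1) × 4.940 = 4.940 mol H2; 9.657 mol is available, so CuO is limiting.
n(H2) consumed = (1/1) × 4.940 = 4.940 mol; remaining = 9.657 − 4.940 = 4.717 mol
V(H2) = nRT/P = 4.717 × 0.08206 × 977.15 / 0.572 = 661.2 L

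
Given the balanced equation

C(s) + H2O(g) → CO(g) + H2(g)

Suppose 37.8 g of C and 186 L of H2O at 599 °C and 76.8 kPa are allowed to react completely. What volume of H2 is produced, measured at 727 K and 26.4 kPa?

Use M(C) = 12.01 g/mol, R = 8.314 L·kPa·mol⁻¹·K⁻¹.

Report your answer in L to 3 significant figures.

451 L

n(C) = 37.8 / 12.01 = 3.147 mol
n(H2O) = PV/RT = (76.8 × 186) / (8.314 × 872.15) = 1.970 mol
For 3.147 mol C, stoichiometry requires (1/1) × 3.147 = 3.147 mol H2O; 1.970 mol is available, so H2O is limiting.
n(H2) = (1/1) × 1.970 = 1.970 mol
V(H2) = nRT/P = 1.970 × 8.314 × 727 / 26.4 = 451.0 L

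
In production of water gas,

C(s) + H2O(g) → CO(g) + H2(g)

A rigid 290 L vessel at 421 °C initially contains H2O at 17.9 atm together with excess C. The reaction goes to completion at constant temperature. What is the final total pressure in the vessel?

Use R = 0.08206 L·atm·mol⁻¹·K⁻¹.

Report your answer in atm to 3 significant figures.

Rigid vessel, constant T ⇒ P scales with total gas moles (1 → 2).
P_final = (2/1) × 17.9 = 35.80 atm

35.8 atm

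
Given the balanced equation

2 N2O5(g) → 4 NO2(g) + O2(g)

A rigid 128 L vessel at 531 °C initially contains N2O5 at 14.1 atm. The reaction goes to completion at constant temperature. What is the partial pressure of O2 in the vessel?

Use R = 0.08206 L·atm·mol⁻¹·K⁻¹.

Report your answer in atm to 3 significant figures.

n(N2O5)₀ = PV/RT = (14.1 × 128) / (0.08206 × 804.15) = 27.35 mol
n(O2) = (1/2) × 27.35 = 13.68 mol
P(O2) = nRT/V = 13.68 × 0.08206 × 804.15 / 128 = 7.053 atm

7.05 atm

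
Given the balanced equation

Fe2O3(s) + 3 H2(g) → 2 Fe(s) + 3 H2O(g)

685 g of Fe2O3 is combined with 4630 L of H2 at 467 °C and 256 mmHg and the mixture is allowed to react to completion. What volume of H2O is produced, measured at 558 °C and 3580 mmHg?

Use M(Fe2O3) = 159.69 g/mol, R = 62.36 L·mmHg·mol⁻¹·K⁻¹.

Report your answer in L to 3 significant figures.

186 L

n(Fe2O3) = 685 / 159.69 = 4.290 mol
n(H2) = PV/RT = (256 × 4630) / (62.36 × 740.15) = 25.68 mol
For 4.290 mol Fe2O3, stoichiometry requires (3/1) × 4.290 = 12.87 mol H2; 25.68 mol is available, so Fe2O3 is limiting.
n(H2O) = (3/1) × 4.290 = 12.87 mol
V(H2O) = nRT/P = 12.87 × 62.36 × 831.15 / 3580 = 186.3 L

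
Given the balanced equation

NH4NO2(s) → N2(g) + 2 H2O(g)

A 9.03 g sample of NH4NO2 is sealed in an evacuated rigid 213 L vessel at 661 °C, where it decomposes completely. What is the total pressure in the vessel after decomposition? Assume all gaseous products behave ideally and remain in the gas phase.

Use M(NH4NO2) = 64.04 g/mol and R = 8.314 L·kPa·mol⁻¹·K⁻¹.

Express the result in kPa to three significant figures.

15.4 kPa

n(NH4NO2) = 9.03 / 64.04 = 0.1410 mol
n(gas produced) = (3/1) × 0.1410 = 0.4230 mol
P = nRT/V = 0.4230 × 8.314 × 934.15 / 213 = 15.42 kPa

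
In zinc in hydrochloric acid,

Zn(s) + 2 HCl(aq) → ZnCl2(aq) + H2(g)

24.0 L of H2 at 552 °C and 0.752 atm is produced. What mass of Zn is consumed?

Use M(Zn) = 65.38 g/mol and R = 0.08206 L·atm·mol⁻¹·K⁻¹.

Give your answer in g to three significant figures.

n(H2) = PV/RT = (0.752 × 24.0) / (0.08206 × 825.15) = 0.2665 mol
n(Zn) = (1/1) × 0.2665 = 0.2665 mol
m(Zn) = 0.2665 × 65.38 = 17.42 g

17.4 g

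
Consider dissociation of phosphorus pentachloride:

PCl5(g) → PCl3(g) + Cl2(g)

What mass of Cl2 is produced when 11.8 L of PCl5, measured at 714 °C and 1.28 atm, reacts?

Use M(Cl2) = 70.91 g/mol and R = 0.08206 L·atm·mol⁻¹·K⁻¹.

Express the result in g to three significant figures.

13.2 g

n(PCl5) = PV/RT = (1.28 × 11.8) / (0.08206 × 987.15) = 0.1865 mol
n(Cl2) = (1/1) × 0.1865 = 0.1865 mol
m(Cl2) = 0.1865 × 70.91 = 13.22 g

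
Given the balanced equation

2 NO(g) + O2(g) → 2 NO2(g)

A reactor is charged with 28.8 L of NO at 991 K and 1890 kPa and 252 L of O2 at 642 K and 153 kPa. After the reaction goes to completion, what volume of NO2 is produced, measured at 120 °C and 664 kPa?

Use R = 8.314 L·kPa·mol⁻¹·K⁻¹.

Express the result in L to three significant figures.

32.5 L

n(NO) = PV/RT = (1890 × 28.8) / (8.314 × 991) = 6.606 mol
n(O2) = PV/RT = (153 × 252) / (8.314 × 642) = 7.223 mol
For 6.606 mol NO, stoichiometry requires (1/2) × 6.606 = 3.303 mol O2; 7.223 mol is available, so NO is limiting.
n(NO2) = (2/2) × 6.606 = 6.606 mol
V(NO2) = nRT/P = 6.606 × 8.314 × 393.15 / 664 = 32.52 L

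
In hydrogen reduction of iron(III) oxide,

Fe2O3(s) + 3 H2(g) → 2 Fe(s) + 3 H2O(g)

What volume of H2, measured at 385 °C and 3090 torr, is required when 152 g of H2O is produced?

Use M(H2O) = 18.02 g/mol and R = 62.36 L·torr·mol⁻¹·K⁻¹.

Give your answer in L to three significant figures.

112 L

n(H2O) = 152.0 / 18.02 = 8.435 mol
n(H2) = (3/3) × 8.435 = 8.435 mol
V = nRT/P = 8.435 × 62.36 × 658.15 / 3090 = 112.0 L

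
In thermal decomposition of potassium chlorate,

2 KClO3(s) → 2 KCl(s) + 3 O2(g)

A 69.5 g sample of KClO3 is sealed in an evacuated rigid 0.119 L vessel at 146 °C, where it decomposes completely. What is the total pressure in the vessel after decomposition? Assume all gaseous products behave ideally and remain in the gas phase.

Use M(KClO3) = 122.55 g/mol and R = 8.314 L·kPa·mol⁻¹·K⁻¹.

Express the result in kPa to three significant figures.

24900 kPa

n(KClO3) = 69.5 / 122.55 = 0.5671 mol
n(gas produced) = (3/2) × 0.5671 = 0.8507 mol
P = nRT/V = 0.8507 × 8.314 × 419.15 / 0.119 = 24910 kPa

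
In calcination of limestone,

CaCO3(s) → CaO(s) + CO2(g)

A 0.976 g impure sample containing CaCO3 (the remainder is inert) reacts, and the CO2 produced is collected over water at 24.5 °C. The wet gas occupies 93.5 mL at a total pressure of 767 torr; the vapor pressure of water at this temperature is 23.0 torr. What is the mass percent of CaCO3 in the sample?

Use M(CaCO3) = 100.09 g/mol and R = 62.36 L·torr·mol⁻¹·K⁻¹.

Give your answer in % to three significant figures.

P(CO2) = 767 − 23.0 = 744.0 torr
n(CO2) = PV/RT = (744.0 × 0.09350) / (62.36 × 297.65) = 0.003748 mol
n(CaCO3) = (1/1) × 0.003748 = 0.003748 mol
m(CaCO3) = 0.003748 × 100.09 = 0.3751 g
%CaCO3 = 0.3751 / 0.976 × 100 = 38.43%

38.4 %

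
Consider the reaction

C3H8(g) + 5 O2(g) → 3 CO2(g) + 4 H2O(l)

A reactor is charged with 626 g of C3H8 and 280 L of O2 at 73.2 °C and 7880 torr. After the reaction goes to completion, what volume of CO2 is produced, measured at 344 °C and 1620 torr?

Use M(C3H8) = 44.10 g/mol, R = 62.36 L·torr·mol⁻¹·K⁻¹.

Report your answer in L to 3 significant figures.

n(C3H8) = 626 / 44.10 = 14.20 mol
n(O2) = PV/RT = (7880 × 280) / (62.36 × 346.35) = 102.2 mol
For 14.20 mol C3H8, stoichiometry requires (5/1) × 14.20 = 71.00 mol O2; 102.2 mol is available, so C3H8 is limiting.
n(CO2) = (3/1) × 14.20 = 42.60 mol
V(CO2) = nRT/P = 42.60 × 62.36 × 617.15 / 1620 = 1012 L

1010 L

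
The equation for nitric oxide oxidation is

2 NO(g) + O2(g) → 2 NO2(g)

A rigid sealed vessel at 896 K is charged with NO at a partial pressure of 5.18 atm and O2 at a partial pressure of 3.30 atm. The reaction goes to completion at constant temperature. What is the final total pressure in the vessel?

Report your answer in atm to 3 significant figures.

5.89 atm

With V and T fixed, P_i ∝ n_i, so the mole ratios apply directly to partial pressures at 896 K.
P(O2) required for 5.18 atm of NO = (1/2) × 5.18 = 2.590 atm; available 3.30 atm, so NO is limiting.
P(O2) remaining = 3.30 − (1/2) × 5.18 = 0.7100 atm
P(gaseous products) = (2)/2 × 5.18 = 5.180 atm
P_total at 896 K = 0.7100 + 5.180 = 5.890 atm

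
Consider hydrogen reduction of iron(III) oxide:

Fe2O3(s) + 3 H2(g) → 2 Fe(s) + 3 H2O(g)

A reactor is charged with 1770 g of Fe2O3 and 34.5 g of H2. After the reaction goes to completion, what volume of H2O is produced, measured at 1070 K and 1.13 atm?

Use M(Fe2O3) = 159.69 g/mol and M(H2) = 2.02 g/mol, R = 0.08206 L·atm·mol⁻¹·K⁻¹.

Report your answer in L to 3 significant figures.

n(Fe2O3) = 1770 / 159.69 = 11.08 mol
n(H2) = 34.5 / 2.02 = 17.08 mol
For 11.08 mol Fe2O3, stoichiometry requires (3/1) × 11.08 = 33.24 mol H2; 17.08 mol is available, so H2 is limiting.
n(H2O) = (3/3) × 17.08 = 17.08 mol
V(H2O) = nRT/P = 17.08 × 0.08206 × 1070 / 1.13 = 1327 L

1330 L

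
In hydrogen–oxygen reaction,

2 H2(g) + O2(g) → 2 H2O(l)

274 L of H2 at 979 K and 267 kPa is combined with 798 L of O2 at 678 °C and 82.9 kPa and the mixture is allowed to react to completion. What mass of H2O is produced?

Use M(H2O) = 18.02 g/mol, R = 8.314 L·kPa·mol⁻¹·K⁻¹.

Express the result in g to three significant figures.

n(H2) = PV/RT = (267 × 274) / (8.314 × 979) = 8.988 mol
n(O2) = PV/RT = (82.9 × 798) / (8.314 × 951.15) = 8.366 mol
For 8.988 mol H2, stoichiometry requires (1/2) × 8.988 = 4.494 mol O2; 8.366 mol is available, so H2 is limiting.
n(H2O) = (2/2) × 8.988 = 8.988 mol
m(H2O) = 8.988 × 18.02 = 162.0 g

162 g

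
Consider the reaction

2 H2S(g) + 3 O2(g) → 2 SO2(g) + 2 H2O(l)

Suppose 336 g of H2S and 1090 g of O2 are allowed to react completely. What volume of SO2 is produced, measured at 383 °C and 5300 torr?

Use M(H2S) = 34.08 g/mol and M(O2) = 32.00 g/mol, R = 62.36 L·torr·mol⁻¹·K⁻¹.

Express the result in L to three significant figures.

76.1 L

n(H2S) = 336 / 34.08 = 9.859 mol
n(O2) = 1090 / 32.00 = 34.06 mol
For 9.859 mol H2S, stoichiometry requires (3/2) × 9.859 = 14.79 mol O2; 34.06 mol is available, so H2S is limiting.
n(SO2) = (2/2) × 9.859 = 9.859 mol
V(SO2) = nRT/P = 9.859 × 62.36 × 656.15 / 5300 = 76.11 L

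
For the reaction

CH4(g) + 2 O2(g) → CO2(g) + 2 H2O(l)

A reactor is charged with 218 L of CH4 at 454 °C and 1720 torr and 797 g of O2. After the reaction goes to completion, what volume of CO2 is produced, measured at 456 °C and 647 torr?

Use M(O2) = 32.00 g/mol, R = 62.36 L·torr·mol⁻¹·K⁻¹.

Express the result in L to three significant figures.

n(CH4) = PV/RT = (1720 × 218) / (62.36 × 727.15) = 8.269 mol
n(O2) = 797 / 32.00 = 24.91 mol
For 8.269 mol CH4, stoichiometry requires (2/1) × 8.269 = 16.54 mol O2; 24.91 mol is available, so CH4 is limiting.
n(CO2) = (1/1) × 8.269 = 8.269 mol
V(CO2) = nRT/P = 8.269 × 62.36 × 729.15 / 647 = 581.1 L

581 L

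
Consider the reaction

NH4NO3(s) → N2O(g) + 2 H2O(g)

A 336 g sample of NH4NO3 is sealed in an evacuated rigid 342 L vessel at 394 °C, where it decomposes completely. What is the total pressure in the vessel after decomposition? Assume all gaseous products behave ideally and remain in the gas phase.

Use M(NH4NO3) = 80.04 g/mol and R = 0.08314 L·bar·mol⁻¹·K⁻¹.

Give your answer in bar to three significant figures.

n(NH4NO3) = 336 / 80.04 = 4.198 mol
n(gas produced) = (3/1) × 4.198 = 12.59 mol
P = nRT/V = 12.59 × 0.08314 × 667.15 / 342 = 2.042 bar

2.04 bar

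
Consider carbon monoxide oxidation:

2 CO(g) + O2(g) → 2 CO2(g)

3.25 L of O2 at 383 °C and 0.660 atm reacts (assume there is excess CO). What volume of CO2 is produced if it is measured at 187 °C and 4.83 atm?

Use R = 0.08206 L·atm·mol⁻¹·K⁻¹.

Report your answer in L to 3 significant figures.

n(O2) = PV/RT = (0.660 × 3.25) / (0.08206 × 656.15) = 0.03984 mol
n(CO2) = (2/1) × 0.03984 = 0.07968 mol
V = nRT/P = 0.07968 × 0.08206 × 460.15 / 4.83 = 0.6229 L

0.623 L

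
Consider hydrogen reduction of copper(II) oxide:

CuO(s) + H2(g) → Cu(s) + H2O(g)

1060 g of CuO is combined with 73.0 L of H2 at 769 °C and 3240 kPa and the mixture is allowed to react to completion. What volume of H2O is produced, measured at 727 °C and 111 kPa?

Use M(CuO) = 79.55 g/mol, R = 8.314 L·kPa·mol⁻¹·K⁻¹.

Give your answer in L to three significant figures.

n(CuO) = 1060 / 79.55 = 13.32 mol
n(H2) = PV/RT = (3240 × 73.0) / (8.314 × 1042.15) = 27.30 mol
For 13.32 mol CuO, stoichiometry requires (1/1) × 13.32 = 13.32 mol H2; 27.30 mol is available, so CuO is limiting.
n(H2O) = (1/1) × 13.32 = 13.32 mol
V(H2O) = nRT/P = 13.32 × 8.314 × 1000.15 / 111 = 997.8 L

998 L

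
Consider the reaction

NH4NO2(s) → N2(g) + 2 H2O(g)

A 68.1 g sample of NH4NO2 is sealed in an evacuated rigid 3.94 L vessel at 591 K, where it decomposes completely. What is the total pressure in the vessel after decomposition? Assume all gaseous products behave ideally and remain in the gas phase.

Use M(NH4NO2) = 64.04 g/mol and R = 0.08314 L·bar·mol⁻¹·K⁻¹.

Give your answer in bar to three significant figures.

39.8 bar

n(NH4NO2) = 68.1 / 64.04 = 1.063 mol
n(gas produced) = (3/1) × 1.063 = 3.189 mol
P = nRT/V = 3.189 × 0.08314 × 591 / 3.94 = 39.77 bar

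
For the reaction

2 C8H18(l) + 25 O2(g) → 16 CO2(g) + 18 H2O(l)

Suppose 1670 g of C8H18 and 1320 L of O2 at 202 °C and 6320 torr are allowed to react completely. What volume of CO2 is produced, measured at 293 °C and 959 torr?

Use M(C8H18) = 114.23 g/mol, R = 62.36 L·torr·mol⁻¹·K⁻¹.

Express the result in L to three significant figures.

4310 L

n(C8H18) = 1670 / 114.23 = 14.62 mol
n(O2) = PV/RT = (6320 × 1320) / (62.36 × 475.15) = 281.5 mol
For 14.62 mol C8H18, stoichiometry requires (25/2) × 14.62 = 182.8 mol O2; 281.5 mol is available, so C8H18 is limiting.
n(CO2) = (16/2) × 14.62 = 117.0 mol
V(CO2) = nRT/P = 117.0 × 62.36 × 566.15 / 959 = 4307 L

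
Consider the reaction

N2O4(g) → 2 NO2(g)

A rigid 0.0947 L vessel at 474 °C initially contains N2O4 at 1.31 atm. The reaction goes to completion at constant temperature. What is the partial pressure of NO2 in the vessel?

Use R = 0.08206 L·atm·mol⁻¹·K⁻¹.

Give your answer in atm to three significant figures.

n(N2O4)₀ = PV/RT = (1.31 × 0.0947) / (0.08206 × 747.15) = 0.002023 mol
n(NO2) = (2/1) × 0.002023 = 0.004046 mol
P(NO2) = nRT/V = 0.004046 × 0.08206 × 747.15 / 0.0947 = 2.619 atm

2.62 atm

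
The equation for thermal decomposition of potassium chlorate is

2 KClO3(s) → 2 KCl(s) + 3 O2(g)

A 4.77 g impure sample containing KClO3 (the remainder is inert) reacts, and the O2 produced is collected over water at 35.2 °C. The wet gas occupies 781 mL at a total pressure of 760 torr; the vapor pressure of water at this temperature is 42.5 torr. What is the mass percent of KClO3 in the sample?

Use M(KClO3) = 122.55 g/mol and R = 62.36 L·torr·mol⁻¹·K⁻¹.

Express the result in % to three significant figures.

P(O2) = 760 − 42.5 = 717.5 torr
n(O2) = PV/RT = (717.5 × 0.7810) / (62.36 × 308.35) = 0.02914 mol
n(KClO3) = (2/3) × 0.02914 = 0.01943 mol
m(KClO3) = 0.01943 × 122.55 = 2.381 g
%KClO3 = 2.381 / 4.77 × 100 = 49.92%

49.9 %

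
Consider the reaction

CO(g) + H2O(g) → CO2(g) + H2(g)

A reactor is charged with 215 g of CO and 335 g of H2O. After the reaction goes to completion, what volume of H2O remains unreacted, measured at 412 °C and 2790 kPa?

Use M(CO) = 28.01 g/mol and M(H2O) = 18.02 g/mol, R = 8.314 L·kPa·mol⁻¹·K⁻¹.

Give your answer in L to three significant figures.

n(CO) = 215 / 28.01 = 7.676 mol
n(H2O) = 335 / 18.02 = 18.59 mol
For 7.676 mol CO, stoichiometry requires (1/1) × 7.676 = 7.676 mol H2O; 18.59 mol is available, so CO is limiting.
n(H2O) consumed = (1/1) × 7.676 = 7.676 mol; remaining = 18.59 − 7.676 = 10.91 mol
V(H2O) = nRT/P = 10.91 × 8.314 × 685.15 / 2790 = 22.27 L

22.3 L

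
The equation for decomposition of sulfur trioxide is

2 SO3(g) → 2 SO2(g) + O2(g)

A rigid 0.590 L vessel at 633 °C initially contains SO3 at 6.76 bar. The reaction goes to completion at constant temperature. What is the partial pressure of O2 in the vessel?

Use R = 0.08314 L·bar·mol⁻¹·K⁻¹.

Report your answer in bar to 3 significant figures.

n(SO3)₀ = PV/RT = (6.76 × 0.590) / (0.08314 × 906.15) = 0.05294 mol
n(O2) = (1/2) × 0.05294 = 0.02647 mol
P(O2) = nRT/V = 0.02647 × 0.08314 × 906.15 / 0.590 = 3.380 bar

3.38 bar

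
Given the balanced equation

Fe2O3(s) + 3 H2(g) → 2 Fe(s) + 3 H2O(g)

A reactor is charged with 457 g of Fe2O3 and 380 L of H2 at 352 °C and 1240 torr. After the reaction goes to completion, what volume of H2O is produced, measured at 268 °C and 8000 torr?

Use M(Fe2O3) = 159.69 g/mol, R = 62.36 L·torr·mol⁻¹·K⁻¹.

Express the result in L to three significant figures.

36.2 L

n(Fe2O3) = 457 / 159.69 = 2.862 mol
n(H2) = PV/RT = (1240 × 380) / (62.36 × 625.15) = 12.09 mol
For 2.862 mol Fe2O3, stoichiometry requires (3/1) × 2.862 = 8.586 mol H2; 12.09 mol is available, so Fe2O3 is limiting.
n(H2O) = (3/1) × 2.862 = 8.586 mol
V(H2O) = nRT/P = 8.586 × 62.36 × 541.15 / 8000 = 36.22 L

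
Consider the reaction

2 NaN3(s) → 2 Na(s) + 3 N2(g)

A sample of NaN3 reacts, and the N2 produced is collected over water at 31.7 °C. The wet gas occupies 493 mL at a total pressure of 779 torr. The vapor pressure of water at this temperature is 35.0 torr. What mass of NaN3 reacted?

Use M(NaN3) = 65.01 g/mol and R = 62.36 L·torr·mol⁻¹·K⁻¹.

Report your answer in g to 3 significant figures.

0.836 g

P(N2) = 779 − 35.0 = 744.0 torr
n(N2) = PV/RT = (744.0 × 0.4930) / (62.36 × 304.85) = 0.01929 mol
n(NaN3) = (2/3) × 0.01929 = 0.01286 mol
m(NaN3) = 0.01286 × 65.01 = 0.8360 g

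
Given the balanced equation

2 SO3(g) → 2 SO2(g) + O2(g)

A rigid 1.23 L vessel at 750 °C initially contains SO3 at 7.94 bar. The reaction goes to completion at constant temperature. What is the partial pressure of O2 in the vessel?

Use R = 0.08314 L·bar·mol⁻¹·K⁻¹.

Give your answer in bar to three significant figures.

3.97 bar

n(SO3)₀ = PV/RT = (7.94 × 1.23) / (0.08314 × 1023.15) = 0.1148 mol
n(O2) = (1/2) × 0.1148 = 0.05740 mol
P(O2) = nRT/V = 0.05740 × 0.08314 × 1023.15 / 1.23 = 3.970 bar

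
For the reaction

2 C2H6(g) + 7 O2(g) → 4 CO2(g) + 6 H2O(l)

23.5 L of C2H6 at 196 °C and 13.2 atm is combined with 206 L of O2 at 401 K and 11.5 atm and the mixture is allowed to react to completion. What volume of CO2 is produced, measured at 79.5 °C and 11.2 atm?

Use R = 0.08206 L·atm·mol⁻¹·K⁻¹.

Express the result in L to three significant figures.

n(C2H6) = PV/RT = (13.2 × 23.5) / (0.08206 × 469.15) = 8.057 mol
n(O2) = PV/RT = (11.5 × 206) / (0.08206 × 401) = 71.99 mol
For 8.057 mol C2H6, stoichiometry requires (7/2) × 8.057 = 28.20 mol O2; 71.99 mol is available, so C2H6 is limiting.
n(CO2) = (4/2) × 8.057 = 16.11 mol
V(CO2) = nRT/P = 16.11 × 0.08206 × 352.65 / 11.2 = 41.62 L

41.6 L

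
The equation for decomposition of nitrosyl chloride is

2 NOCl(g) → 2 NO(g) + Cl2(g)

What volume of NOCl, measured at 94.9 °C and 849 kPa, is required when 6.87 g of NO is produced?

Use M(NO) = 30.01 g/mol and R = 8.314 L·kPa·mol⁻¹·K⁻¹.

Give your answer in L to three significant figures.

n(NO) = 6.870 / 30.01 = 0.2289 mol
n(NOCl) = (2/2) × 0.2289 = 0.2289 mol
V = nRT/P = 0.2289 × 8.314 × 368.05 / 849 = 0.8250 L

0.825 L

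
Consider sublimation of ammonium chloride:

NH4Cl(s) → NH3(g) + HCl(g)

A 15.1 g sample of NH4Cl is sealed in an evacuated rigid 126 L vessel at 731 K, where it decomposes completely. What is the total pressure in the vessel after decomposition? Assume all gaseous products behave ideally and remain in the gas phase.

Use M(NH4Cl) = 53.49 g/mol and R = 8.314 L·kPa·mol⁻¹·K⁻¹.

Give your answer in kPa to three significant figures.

n(NH4Cl) = 15.1 / 53.49 = 0.2823 mol
n(gas produced) = (2/1) × 0.2823 = 0.5646 mol
P = nRT/V = 0.5646 × 8.314 × 731 / 126 = 27.23 kPa

27.2 kPa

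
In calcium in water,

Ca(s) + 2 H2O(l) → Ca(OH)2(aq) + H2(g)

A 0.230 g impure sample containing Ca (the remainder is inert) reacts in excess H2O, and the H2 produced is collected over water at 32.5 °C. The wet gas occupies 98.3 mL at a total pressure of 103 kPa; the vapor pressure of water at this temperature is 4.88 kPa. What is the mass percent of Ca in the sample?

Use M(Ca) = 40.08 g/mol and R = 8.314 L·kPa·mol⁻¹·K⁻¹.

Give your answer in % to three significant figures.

66.1 %

P(H2) = 103 − 4.88 = 98.12 kPa
n(H2) = PV/RT = (98.12 × 0.09830) / (8.314 × 305.65) = 0.003796 mol
n(Ca) = (1/1) × 0.003796 = 0.003796 mol
m(Ca) = 0.003796 × 40.08 = 0.1521 g
%Ca = 0.1521 / 0.230 × 100 = 66.13%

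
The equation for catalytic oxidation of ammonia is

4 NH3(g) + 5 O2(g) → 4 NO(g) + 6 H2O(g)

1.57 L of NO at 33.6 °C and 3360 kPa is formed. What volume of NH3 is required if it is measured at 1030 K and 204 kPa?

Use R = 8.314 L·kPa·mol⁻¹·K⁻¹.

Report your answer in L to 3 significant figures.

86.8 L

n(NO) = PV/RT = (3360 × 1.57) / (8.314 × 306.75) = 2.068 mol
n(NH3) = (4/4) × 2.068 = 2.068 mol
V = nRT/P = 2.068 × 8.314 × 1030 / 204 = 86.81 L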